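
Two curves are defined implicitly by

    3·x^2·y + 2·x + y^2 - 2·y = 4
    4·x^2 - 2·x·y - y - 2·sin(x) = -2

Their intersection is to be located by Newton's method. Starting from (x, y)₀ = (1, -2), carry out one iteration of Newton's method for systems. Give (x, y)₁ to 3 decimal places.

(0.507, -0.356)

At (1, -2): F = (0.000, 10.31706).
Jacobian J = [[6·x·y + 2, 3·x^2 + 2·y - 2], [8·x - 2·y - 2·cos(x), -2·x - 1]].
At the point, J = [[-10.000, -3.000], [10.91940, -3.000]] (det J = 62.75819).
Solving J·Δ = −F gives Δ = (-0.493, 1.644).
Then the next iterate is (x, y)₁ = (0.507, -0.356).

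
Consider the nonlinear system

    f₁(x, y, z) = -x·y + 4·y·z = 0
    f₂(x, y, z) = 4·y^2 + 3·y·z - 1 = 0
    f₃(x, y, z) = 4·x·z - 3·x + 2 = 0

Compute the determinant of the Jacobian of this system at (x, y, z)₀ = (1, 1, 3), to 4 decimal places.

-383.0000

J = [[-y, -x + 4·z, 4·y], [0, 8·y + 3·z, 3·y], [4·z - 3, 0, 4·x]].
At the point, J = [[-1.0000, 11.0000, 4.0000], [0.0000, 17.0000, 3.0000], [9.0000, 0.0000, 4.0000]].
det J = -383.0000.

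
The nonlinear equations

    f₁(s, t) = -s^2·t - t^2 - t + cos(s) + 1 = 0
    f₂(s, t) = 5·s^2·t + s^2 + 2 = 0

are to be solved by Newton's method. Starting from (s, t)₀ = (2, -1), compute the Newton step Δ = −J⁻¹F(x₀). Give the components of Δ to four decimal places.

(-3.5961, -2.1769)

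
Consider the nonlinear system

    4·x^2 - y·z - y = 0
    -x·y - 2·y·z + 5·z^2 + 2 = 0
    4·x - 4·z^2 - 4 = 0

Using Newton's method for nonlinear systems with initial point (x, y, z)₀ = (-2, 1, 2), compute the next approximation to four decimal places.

(-0.5116, -2.1453, 0.6221)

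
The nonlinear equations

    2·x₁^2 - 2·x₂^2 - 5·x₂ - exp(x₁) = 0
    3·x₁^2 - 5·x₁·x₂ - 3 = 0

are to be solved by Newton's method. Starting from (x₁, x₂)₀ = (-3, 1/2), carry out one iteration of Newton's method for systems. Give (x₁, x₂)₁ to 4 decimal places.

At (-3, 1/2): F = (14.950213, 31.5000).
Jacobian J = [[4·x₁ - exp(x₁), -4·x₂ - 5], [6·x₁ - 5·x₂, -5·x₁]].
At the point, J = [[-12.049787, -7.0000], [-20.5000, 15.0000]] (det J = -324.246806).
Solving J·Δ = −F gives Δ = (1.3717, -0.2254).
Then the next iterate is (x₁, x₂)₁ = (-1.6283, 0.2746).

(-1.6283, 0.2746)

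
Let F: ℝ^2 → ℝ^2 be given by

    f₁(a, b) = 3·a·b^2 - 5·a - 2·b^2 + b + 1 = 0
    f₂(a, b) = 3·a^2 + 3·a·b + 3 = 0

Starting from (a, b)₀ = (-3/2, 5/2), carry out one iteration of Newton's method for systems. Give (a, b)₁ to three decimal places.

At (-3/2, 5/2): F = (-29.625, -1.500).
Jacobian J = [[3·b^2 - 5, 6·a·b - 4·b + 1], [6·a + 3·b, 3·a]].
At the point, J = [[13.750, -31.500], [-1.500, -4.500]] (det J = -109.125).
Solving J·Δ = −F gives Δ = (0.789, -0.596).
Then the next iterate is (a, b)₁ = (-0.711, 1.904).

(-0.711, 1.904)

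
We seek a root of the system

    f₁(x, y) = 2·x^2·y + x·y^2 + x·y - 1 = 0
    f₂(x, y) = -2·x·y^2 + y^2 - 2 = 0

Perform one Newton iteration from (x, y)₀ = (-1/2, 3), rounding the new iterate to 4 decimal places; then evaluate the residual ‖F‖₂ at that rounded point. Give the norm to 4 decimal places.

7.4540

At (-1/2, 3): F = (-5.5000, 16.0000).
Jacobian J = [[4·x·y + y^2 + y, 2·x^2 + 2·x·y + x], [-2·y^2, -4·x·y + 2·y]].
At the point, J = [[6.0000, -3.0000], [-18.0000, 12.0000]] (det J = 18.0000).
Solving J·Δ = −F gives Δ = (1.0000, 0.1667).
Then the next iterate is (x, y)₁ = (0.5000, 3.1667).
Re-evaluating at (0.5000, 3.1667): F = (7.180694, -2.0000), so ‖F‖₂ = 7.4540.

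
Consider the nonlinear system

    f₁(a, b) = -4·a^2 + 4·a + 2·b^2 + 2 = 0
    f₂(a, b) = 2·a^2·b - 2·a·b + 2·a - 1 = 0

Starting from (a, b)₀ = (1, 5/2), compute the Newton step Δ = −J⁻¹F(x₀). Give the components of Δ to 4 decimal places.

At (1, 5/2): F = (14.5000, 1.0000).
Jacobian J = [[-8·a + 4, 4·b], [4·a·b - 2·b + 2, 2·a^2 - 2·a]].
At the point, J = [[-4.0000, 10.0000], [7.0000, 0.0000]] (det J = -70.0000).
Solving J·Δ = −F gives Δ = (-0.1429, -1.5071).

(-0.1429, -1.5071)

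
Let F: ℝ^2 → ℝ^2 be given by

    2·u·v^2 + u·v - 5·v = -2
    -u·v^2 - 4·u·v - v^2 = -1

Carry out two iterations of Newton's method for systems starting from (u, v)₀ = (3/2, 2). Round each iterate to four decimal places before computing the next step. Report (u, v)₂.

(5.9420, 0.3519)

At (3/2, 2): F = (7.0000, -21.0000).
Jacobian J = [[2·v^2 + v, 4·u·v + u - 5], [-v^2 - 4·v, -2·u·v - 4·u - 2·v]].
At the point, J = [[10.0000, 8.5000], [-12.0000, -16.0000]] (det J = -58.0000).
Solving J·Δ = −F gives Δ = (1.1466, -2.1724).
Then the next iterate is (u, v)₁ = (2.6466, -0.1724).
Round to (2.6466, -0.1724) and repeat: F = (2.563049, 2.716712), J = [[-0.112956, -4.178495], [0.659878, -9.329052]].
Δ = (3.2954, 0.5243), so (u, v)₂ = (5.9420, 0.3519).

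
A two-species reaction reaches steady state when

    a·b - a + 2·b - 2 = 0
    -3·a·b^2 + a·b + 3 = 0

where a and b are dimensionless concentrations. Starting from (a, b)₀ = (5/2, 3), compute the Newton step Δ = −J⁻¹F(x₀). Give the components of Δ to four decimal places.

(5.4783, -4.4348)

At (5/2, 3): F = (9.0000, -57.0000).
Jacobian J = [[b - 1, a + 2], [-3·b^2 + b, -6·a·b + a]].
At the point, J = [[2.0000, 4.5000], [-24.0000, -42.5000]] (det J = 23.0000).
Solving J·Δ = −F gives Δ = (5.4783, -4.4348).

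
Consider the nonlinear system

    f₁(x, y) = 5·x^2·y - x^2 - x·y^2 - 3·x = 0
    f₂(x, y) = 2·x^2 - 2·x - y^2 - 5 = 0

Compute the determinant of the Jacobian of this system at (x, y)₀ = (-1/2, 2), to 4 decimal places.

77.0000

J = [[10·x·y - 2·x - y^2 - 3, 5·x^2 - 2·x·y], [4·x - 2, -2·y]].
At the point, J = [[-16.0000, 3.2500], [-4.0000, -4.0000]].
det J = 77.0000.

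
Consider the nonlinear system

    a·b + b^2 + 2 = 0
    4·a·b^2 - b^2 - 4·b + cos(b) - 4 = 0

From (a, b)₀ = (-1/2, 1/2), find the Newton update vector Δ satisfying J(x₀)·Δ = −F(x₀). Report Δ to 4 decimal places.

(-2.8357, -1.1643)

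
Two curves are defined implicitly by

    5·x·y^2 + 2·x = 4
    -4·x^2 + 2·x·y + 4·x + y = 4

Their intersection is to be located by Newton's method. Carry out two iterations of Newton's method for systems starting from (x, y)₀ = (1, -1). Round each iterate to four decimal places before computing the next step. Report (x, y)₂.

At (1, -1): F = (3.0000, -7.0000).
Jacobian J = [[5·y^2 + 2, 10·x·y], [-8·x + 2·y + 4, 2·x + 1]].
At the point, J = [[7.0000, -10.0000], [-6.0000, 3.0000]] (det J = -39.0000).
Solving J·Δ = −F gives Δ = (-1.5641, -0.7949).
Then the next iterate is (x, y)₁ = (-0.5641, -1.7949).
Round to (-0.5641, -1.7949) and repeat: F = (-14.214909, -7.299129), J = [[18.108330, 10.125031], [4.9230, -0.1282]].
Δ = (1.4516, -1.1922), so (x, y)₂ = (0.8875, -2.9871).

(0.8875, -2.9871)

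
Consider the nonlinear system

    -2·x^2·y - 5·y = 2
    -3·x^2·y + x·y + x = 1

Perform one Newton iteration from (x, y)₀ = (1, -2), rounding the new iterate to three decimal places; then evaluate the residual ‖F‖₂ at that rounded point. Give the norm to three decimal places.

At (1, -2): F = (12.000, 4.000).
Jacobian J = [[-4·x·y, -2·x^2 - 5], [-6·x·y + y + 1, -3·x^2 + x]].
At the point, J = [[8.000, -7.000], [11.000, -2.000]] (det J = 61.000).
Solving J·Δ = −F gives Δ = (-0.066, 1.639).
Then the next iterate is (x, y)₁ = (0.934, -0.361).
Re-evaluating at (0.934, -0.361): F = (0.43484, 0.54159), so ‖F‖₂ = 0.695.

0.695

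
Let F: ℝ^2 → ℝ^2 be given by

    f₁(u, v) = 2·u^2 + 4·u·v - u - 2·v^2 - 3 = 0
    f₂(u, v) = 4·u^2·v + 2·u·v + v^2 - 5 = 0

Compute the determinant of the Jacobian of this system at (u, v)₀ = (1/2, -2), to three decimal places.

134.000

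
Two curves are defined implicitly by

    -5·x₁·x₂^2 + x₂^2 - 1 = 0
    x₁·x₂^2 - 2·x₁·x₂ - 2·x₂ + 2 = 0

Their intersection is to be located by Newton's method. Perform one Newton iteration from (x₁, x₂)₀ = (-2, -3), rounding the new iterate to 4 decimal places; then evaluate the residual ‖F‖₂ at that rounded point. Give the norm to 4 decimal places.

27.0423

At (-2, -3): F = (98.0000, -22.0000).
Jacobian J = [[-5·x₂^2, -10·x₁·x₂ + 2·x₂], [x₂^2 - 2·x₂, 2·x₁·x₂ - 2·x₁ - 2]].
At the point, J = [[-45.0000, -66.0000], [15.0000, 14.0000]] (det J = 360.0000).
Solving J·Δ = −F gives Δ = (0.2222, 1.3333).
Then the next iterate is (x₁, x₂)₁ = (-1.7778, -1.6667).
Re-evaluating at (-1.7778, -1.6667): F = (26.470543, -5.531249), so ‖F‖₂ = 27.0423.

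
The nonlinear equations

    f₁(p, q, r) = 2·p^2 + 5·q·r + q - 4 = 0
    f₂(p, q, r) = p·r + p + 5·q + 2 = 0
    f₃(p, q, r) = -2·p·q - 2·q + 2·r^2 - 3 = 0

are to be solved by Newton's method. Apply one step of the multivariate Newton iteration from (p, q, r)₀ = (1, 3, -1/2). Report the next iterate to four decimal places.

(0.8866, -0.5112, -0.3875)

At (1, 3, -1/2): F = (-6.5000, 17.5000, -14.5000).
Jacobian J = [[4·p, 5·r + 1, 5·q], [r + 1, 5, p], [-2·q, -2·p - 2, 4·r]].
At the point, J = [[4.0000, -1.5000, 15.0000], [0.5000, 5.0000, 1.0000], [-6.0000, -4.0000, -2.0000]] (det J = 403.5000).
Solving J·Δ = −F gives Δ = (-0.1134, -3.5112, 0.1125).
Then the next iterate is (p, q, r)₁ = (0.8866, -0.5112, -0.3875).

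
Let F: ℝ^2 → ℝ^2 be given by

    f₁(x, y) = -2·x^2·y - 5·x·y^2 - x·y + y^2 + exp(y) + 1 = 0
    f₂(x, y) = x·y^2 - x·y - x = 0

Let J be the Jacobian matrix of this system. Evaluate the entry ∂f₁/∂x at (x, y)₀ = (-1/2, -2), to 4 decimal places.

∂f₁/∂x = -4·x·y - 5·y^2 - y.
At (-1/2, -2) this is -22.0000.

-22.0000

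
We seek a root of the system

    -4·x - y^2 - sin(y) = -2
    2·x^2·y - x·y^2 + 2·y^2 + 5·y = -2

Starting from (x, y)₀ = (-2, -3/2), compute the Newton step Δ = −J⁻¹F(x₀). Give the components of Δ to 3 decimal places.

(1.033, -1.575)

At (-2, -3/2): F = (8.74749, -8.500).
Jacobian J = [[-4, -2·y - cos(y)], [4·x·y - y^2, 2·x^2 - 2·x·y + 4·y + 5]].
At the point, J = [[-4.000, 2.92926], [9.750, 1.000]] (det J = -32.56031).
Solving J·Δ = −F gives Δ = (1.033, -1.575).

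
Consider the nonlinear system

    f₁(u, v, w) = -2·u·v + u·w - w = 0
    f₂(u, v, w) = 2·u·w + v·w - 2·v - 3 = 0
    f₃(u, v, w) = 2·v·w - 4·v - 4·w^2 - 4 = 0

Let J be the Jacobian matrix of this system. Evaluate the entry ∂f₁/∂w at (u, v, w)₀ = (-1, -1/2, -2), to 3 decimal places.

-2.000

∂f₁/∂w = u - 1.
At (-1, -1/2, -2) this is -2.000.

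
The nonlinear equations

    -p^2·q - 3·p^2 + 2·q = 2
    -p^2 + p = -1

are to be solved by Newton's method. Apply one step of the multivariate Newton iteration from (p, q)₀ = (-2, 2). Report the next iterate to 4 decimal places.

(-1.0000, 3.0000)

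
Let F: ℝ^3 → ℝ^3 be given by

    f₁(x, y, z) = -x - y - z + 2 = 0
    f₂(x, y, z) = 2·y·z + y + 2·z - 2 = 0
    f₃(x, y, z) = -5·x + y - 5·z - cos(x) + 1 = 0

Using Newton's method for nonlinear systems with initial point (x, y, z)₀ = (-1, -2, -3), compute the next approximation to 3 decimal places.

At (-1, -2, -3): F = (8.000, 2.000, 18.45970).
Jacobian J = [[-1, -1, -1], [0, 2·z + 1, 2·y + 2], [sin(x) - 5, 1, -5]].
At the point, J = [[-1.000, -1.000, -1.000], [0.000, -5.000, -2.000], [-5.84147, 1.000, -5.000]] (det J = -9.47559).
Solving J·Δ = −F gives Δ = (15.685, 5.790, -13.474).
Then the next iterate is (x, y, z)₁ = (14.685, 3.790, -16.474).

(14.685, 3.790, -16.474)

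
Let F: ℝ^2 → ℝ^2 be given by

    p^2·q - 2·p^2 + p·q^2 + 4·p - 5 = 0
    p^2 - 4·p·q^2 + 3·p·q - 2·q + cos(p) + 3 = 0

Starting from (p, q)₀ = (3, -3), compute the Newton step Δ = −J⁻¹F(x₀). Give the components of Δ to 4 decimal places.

(-1.1390, 0.9292)

At (3, -3): F = (-11.0000, -117.989992).
Jacobian J = [[2·p·q - 4·p + q^2 + 4, p^2 + 2·p·q], [2·p - 4·q^2 + 3·q - sin(p), -8·p·q + 3·p - 2]].
At the point, J = [[-17.0000, -9.0000], [-39.141120, 79.0000]] (det J = -1695.270080).
Solving J·Δ = −F gives Δ = (-1.1390, 0.9292).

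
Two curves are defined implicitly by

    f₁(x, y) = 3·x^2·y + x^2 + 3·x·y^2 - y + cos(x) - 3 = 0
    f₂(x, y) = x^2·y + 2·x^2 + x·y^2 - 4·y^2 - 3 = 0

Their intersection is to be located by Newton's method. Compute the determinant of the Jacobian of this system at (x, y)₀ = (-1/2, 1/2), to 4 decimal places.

1.4624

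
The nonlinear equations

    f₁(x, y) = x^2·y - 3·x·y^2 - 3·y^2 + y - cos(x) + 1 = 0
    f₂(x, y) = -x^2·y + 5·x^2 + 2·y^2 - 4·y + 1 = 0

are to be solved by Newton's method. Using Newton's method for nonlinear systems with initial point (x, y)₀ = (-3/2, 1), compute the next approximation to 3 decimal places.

At (-3/2, 1): F = (5.67926, 8.000).
Jacobian J = [[2·x·y - 3·y^2 + sin(x), x^2 - 6·x·y - 6·y + 1], [-2·x·y + 10·x, -x^2 + 4·y - 4]].
At the point, J = [[-6.99749, 6.250], [-12.000, -2.250]] (det J = 90.74436).
Solving J·Δ = −F gives Δ = (0.692, -0.134).
Then the next iterate is (x, y)₁ = (-0.808, 0.866).

(-0.808, 0.866)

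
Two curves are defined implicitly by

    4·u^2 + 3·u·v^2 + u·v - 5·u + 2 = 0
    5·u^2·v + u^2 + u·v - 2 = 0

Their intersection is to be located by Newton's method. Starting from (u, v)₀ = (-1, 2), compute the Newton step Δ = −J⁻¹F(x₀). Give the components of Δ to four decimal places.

(0.3086, -0.2070)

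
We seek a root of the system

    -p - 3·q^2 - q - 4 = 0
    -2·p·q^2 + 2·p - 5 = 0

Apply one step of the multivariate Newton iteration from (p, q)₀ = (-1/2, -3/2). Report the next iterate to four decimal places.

At (-1/2, -3/2): F = (-8.7500, -3.7500).
Jacobian J = [[-1, -6·q - 1], [-2·q^2 + 2, -4·p·q]].
At the point, J = [[-1.0000, 8.0000], [-2.5000, -3.0000]] (det J = 23.0000).
Solving J·Δ = −F gives Δ = (-2.4457, 0.7880).
Then the next iterate is (p, q)₁ = (-2.9457, -0.7120).

(-2.9457, -0.7120)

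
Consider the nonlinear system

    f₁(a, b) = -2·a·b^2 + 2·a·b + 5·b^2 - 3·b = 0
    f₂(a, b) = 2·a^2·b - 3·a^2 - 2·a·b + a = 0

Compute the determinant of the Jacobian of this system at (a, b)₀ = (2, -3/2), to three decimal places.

J = [[-2·b^2 + 2·b, -4·a·b + 2·a + 10·b - 3], [4·a·b - 6·a - 2·b + 1, 2·a^2 - 2·a]].
At the point, J = [[-7.500, -2.000], [-20.000, 4.000]].
det J = -70.000.

-70.000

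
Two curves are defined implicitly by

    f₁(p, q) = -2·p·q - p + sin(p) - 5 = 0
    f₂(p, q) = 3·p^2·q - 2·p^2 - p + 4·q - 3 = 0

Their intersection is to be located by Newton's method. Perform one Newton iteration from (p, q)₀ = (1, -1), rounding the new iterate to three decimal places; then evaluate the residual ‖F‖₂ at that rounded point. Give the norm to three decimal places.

At (1, -1): F = (-3.15853, -13.000).
Jacobian J = [[-2·q + cos(p) - 1, -2·p], [6·p·q - 4·p - 1, 3·p^2 + 4]].
At the point, J = [[1.54030, -2.000], [-11.000, 7.000]] (det J = -11.21788).
Solving J·Δ = −F gives Δ = (-4.289, -4.882).
Then the next iterate is (p, q)₁ = (-3.289, -5.882).
Re-evaluating at (-3.289, -5.882): F = (-40.25592, -235.76002), so ‖F‖₂ = 239.172.

239.172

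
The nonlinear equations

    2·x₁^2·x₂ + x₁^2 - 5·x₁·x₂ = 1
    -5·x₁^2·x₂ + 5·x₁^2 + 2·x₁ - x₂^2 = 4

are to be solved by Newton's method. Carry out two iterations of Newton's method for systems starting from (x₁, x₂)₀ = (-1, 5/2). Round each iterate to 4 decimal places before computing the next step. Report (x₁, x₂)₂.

At (-1, 5/2): F = (17.5000, -19.7500).
Jacobian J = [[4·x₁·x₂ + 2·x₁ - 5·x₂, 2·x₁^2 - 5·x₁], [-10·x₁·x₂ + 10·x₁ + 2, -5·x₁^2 - 2·x₂]].
At the point, J = [[-24.5000, 7.0000], [17.0000, -10.0000]] (det J = 126.0000).
Solving J·Δ = −F gives Δ = (0.2917, -1.4792).
Then the next iterate is (x₁, x₂)₁ = (-0.7083, 1.0208).
Round to (-0.7083, 1.0208) and repeat: F = (4.141100, -6.510808), J = [[-9.412731, 4.544878], [2.147326, -4.550044]].
Δ = (-0.3250, -1.5843), so (x₁, x₂)₂ = (-1.0333, -0.5635).

(-1.0333, -0.5635)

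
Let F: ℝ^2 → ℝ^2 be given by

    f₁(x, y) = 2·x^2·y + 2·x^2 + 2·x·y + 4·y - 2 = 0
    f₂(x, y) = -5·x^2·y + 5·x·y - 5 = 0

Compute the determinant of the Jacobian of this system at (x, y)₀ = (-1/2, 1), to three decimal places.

-27.500

J = [[4·x·y + 4·x + 2·y, 2·x^2 + 2·x + 4], [-10·x·y + 5·y, -5·x^2 + 5·x]].
At the point, J = [[-2.000, 3.500], [10.000, -3.750]].
det J = -27.500.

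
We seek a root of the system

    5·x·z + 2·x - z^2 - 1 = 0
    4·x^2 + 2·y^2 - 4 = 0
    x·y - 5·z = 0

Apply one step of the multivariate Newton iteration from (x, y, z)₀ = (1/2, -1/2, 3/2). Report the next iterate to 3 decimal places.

At (1/2, -1/2, 3/2): F = (1.500, -2.500, -7.750).
Jacobian J = [[5·z + 2, 0, 5·x - 2·z], [8·x, 4·y, 0], [y, x, -5]].
At the point, J = [[9.500, 0.000, -0.500], [4.000, -2.000, 0.000], [-0.500, 0.500, -5.000]] (det J = 94.500).
Solving J·Δ = −F gives Δ = (-0.247, -1.745, -1.700).
Then the next iterate is (x, y, z)₁ = (0.253, -2.245, -0.200).

(0.253, -2.245, -0.200)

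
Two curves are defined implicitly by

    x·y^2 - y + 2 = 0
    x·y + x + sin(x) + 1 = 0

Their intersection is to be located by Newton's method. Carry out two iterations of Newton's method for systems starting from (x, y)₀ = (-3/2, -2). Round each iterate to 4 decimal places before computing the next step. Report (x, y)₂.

(-1.2801, 1.0205)

At (-3/2, -2): F = (-2.0000, 1.502505).
Jacobian J = [[y^2, 2·x·y - 1], [y + cos(x) + 1, x]].
At the point, J = [[4.0000, 5.0000], [-0.929263, -1.5000]] (det J = -1.353686).
Solving J·Δ = −F gives Δ = (-3.3335, 3.0668).
Then the next iterate is (x, y)₁ = (-4.8335, 1.0668).
Round to (-4.8335, 1.0668) and repeat: F = (-4.567624, -7.997203), J = [[1.138062, -11.312756], [2.187615, -4.8335]].
Δ = (3.5534, -0.0463), so (x, y)₂ = (-1.2801, 1.0205).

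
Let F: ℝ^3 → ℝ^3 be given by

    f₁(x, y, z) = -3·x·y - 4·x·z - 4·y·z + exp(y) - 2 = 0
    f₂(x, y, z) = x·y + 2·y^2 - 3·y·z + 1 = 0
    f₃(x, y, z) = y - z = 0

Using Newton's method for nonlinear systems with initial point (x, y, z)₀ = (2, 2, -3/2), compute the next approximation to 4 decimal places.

(20.5567, -2.4839, -2.4839)

At (2, 2, -3/2): F = (17.389056, 22.0000, 3.5000).
Jacobian J = [[-3·y - 4·z, -3·x - 4·z + exp(y), -4·x - 4·y], [y, x + 4·y - 3·z, -3·y], [0, 1, -1]].
At the point, J = [[0.0000, 7.389056, -16.0000], [2.0000, 14.5000, -6.0000], [0.0000, 1.0000, -1.0000]] (det J = -17.221888).
Solving J·Δ = −F gives Δ = (18.5567, -4.4839, -0.9839).
Then the next iterate is (x, y, z)₁ = (20.5567, -2.4839, -2.4839).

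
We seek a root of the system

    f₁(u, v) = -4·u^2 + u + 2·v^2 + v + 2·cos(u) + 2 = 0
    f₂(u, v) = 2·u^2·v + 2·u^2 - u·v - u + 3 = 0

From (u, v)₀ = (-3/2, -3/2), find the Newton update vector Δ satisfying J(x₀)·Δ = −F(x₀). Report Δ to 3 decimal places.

(0.299, -0.175)

At (-3/2, -3/2): F = (-5.35853, 0.000).
Jacobian J = [[-8·u - 2·sin(u) + 1, 4·v + 1], [4·u·v + 4·u - v - 1, 2·u^2 - u]].
At the point, J = [[14.99499, -5.000], [3.500, 6.000]] (det J = 107.46994).
Solving J·Δ = −F gives Δ = (0.299, -0.175).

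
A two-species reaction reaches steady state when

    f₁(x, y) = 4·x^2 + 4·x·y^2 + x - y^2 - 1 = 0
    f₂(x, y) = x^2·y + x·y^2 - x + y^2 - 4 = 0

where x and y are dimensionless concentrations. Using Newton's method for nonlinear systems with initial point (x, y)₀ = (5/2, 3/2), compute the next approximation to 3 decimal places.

(0.649, 1.825)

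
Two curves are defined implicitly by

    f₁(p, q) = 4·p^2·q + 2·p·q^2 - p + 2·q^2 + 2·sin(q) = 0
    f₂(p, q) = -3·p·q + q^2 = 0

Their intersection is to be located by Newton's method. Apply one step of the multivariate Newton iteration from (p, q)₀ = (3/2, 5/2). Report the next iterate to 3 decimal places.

At (3/2, 5/2): F = (53.44694, -5.000).
Jacobian J = [[8·p·q + 2·q^2 - 1, 4·p^2 + 4·p·q + 4·q + 2·cos(q)], [-3·q, -3·p + 2·q]].
At the point, J = [[41.500, 32.39771], [-7.500, 0.500]] (det J = 263.73285).
Solving J·Δ = −F gives Δ = (-0.716, -0.733).
Then the next iterate is (p, q)₁ = (0.784, 1.767).

(0.784, 1.767)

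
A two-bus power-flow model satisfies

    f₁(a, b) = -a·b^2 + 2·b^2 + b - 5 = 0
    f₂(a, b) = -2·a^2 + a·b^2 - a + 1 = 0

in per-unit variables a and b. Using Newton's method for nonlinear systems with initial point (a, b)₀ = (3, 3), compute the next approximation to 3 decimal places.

(2.104, 2.412)

At (3, 3): F = (-11.000, 7.000).
Jacobian J = [[-b^2, -2·a·b + 4·b + 1], [-4·a + b^2 - 1, 2·a·b]].
At the point, J = [[-9.000, -5.000], [-4.000, 18.000]] (det J = -182.000).
Solving J·Δ = −F gives Δ = (-0.896, -0.588).
Then the next iterate is (a, b)₁ = (2.104, 2.412).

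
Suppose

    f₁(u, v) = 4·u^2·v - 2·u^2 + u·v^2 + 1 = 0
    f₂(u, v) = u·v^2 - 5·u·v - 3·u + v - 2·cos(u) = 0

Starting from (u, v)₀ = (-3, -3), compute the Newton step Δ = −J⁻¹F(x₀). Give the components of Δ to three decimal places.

At (-3, -3): F = (-152.000, -64.02002).
Jacobian J = [[8·u·v - 4·u + v^2, 4·u^2 + 2·u·v], [v^2 - 5·v + 2·sin(u) - 3, 2·u·v - 5·u + 1]].
At the point, J = [[93.000, 54.000], [20.71776, 34.000]] (det J = 2043.24096).
Solving J·Δ = −F gives Δ = (0.837, 1.373).

(0.837, 1.373)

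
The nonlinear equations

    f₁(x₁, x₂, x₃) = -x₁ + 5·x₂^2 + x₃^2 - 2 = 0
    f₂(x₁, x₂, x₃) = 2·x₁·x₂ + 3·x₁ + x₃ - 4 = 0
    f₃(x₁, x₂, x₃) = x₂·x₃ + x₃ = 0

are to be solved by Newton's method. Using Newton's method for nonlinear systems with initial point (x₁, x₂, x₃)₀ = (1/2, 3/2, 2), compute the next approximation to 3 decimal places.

(0.680, 1.113, 0.310)

At (1/2, 3/2, 2): F = (12.750, 1.000, 5.000).
Jacobian J = [[-1, 10·x₂, 2·x₃], [2·x₂ + 3, 2·x₁, 1], [0, x₃, x₂ + 1]].
At the point, J = [[-1.000, 15.000, 4.000], [6.000, 1.000, 1.000], [0.000, 2.000, 2.500]] (det J = -177.500).
Solving J·Δ = −F gives Δ = (0.180, -0.387, -1.690).
Then the next iterate is (x₁, x₂, x₃)₁ = (0.680, 1.113, 0.310).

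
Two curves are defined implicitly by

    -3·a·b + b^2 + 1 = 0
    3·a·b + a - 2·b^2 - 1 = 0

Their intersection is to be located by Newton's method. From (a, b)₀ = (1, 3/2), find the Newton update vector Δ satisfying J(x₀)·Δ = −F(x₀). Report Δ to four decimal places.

(-0.2778, -0.5093)

At (1, 3/2): F = (-1.2500, 0.0000).
Jacobian J = [[-3·b, -3·a + 2·b], [3·b + 1, 3·a - 4·b]].
At the point, J = [[-4.5000, 0.0000], [5.5000, -3.0000]] (det J = 13.5000).
Solving J·Δ = −F gives Δ = (-0.2778, -0.5093).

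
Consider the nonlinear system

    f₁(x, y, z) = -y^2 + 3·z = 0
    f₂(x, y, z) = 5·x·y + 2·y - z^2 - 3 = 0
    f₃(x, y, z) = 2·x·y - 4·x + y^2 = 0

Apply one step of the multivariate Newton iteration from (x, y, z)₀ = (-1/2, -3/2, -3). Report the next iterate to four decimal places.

(-0.9919, 0.7984, -1.5484)

At (-1/2, -3/2, -3): F = (-11.2500, -11.2500, 5.7500).
Jacobian J = [[0, -2·y, 3], [5·y, 5·x + 2, -2·z], [2·y - 4, 2·x + 2·y, 0]].
At the point, J = [[0.0000, 3.0000, 3.0000], [-7.5000, -0.5000, 6.0000], [-7.0000, -4.0000, 0.0000]] (det J = -46.5000).
Solving J·Δ = −F gives Δ = (-0.4919, 2.2984, 1.4516).
Then the next iterate is (x, y, z)₁ = (-0.9919, 0.7984, -1.5484).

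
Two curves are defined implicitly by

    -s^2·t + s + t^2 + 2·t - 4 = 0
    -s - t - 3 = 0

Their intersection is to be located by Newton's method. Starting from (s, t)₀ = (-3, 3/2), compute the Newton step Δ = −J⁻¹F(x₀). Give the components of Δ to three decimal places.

(0.661, -2.161)

At (-3, 3/2): F = (-15.250, -1.500).
Jacobian J = [[-2·s·t + 1, -s^2 + 2·t + 2], [-1, -1]].
At the point, J = [[10.000, -4.000], [-1.000, -1.000]] (det J = -14.000).
Solving J·Δ = −F gives Δ = (0.661, -2.161).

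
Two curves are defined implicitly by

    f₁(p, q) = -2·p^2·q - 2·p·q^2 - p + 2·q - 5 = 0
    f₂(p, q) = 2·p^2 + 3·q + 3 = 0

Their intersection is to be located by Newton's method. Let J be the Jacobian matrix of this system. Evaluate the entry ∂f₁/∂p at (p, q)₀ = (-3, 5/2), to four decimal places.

16.5000

∂f₁/∂p = -4·p·q - 2·q^2 - 1.
At (-3, 5/2) this is 16.5000.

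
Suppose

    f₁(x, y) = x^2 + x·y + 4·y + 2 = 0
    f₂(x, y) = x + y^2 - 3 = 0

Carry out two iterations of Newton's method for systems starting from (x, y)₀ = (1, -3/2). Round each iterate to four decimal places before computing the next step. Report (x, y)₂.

At (1, -3/2): F = (-4.5000, 0.2500).
Jacobian J = [[2·x + y, x + 4], [1, 2·y]].
At the point, J = [[0.5000, 5.0000], [1.0000, -3.0000]] (det J = -6.5000).
Solving J·Δ = −F gives Δ = (1.8846, 0.7115).
Then the next iterate is (x, y)₁ = (2.8846, -0.7885).
Round to (2.8846, -0.7885) and repeat: F = (4.892410, 0.506332), J = [[4.9807, 6.8846], [1.0000, -1.5770]].
Δ = (-0.7600, -0.1608), so (x, y)₂ = (2.1246, -0.9493).

(2.1246, -0.9493)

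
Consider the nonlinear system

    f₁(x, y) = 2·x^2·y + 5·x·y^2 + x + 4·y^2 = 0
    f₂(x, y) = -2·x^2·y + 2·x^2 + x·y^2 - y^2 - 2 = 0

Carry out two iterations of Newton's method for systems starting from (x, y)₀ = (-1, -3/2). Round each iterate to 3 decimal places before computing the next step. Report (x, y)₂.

At (-1, -3/2): F = (-6.250, -1.500).
Jacobian J = [[4·x·y + 5·y^2 + 1, 2·x^2 + 10·x·y + 8·y], [-4·x·y + 4·x + y^2, -2·x^2 + 2·x·y - 2·y]].
At the point, J = [[18.250, 5.000], [-7.750, 4.000]] (det J = 111.750).
Solving J·Δ = −F gives Δ = (0.157, 0.678).
Then the next iterate is (x, y)₁ = (-0.843, -0.822).
Round to (-0.843, -0.822) and repeat: F = (-2.15658, -0.65568), J = [[7.15020, 1.77476], [-5.46810, 1.60859]].
Δ = (0.109, 0.777), so (x, y)₂ = (-0.734, -0.045).

(-0.734, -0.045)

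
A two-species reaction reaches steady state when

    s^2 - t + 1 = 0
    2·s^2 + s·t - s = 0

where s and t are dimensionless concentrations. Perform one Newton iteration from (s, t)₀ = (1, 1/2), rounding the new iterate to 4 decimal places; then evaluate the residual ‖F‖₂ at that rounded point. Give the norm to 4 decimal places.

0.4762

At (1, 1/2): F = (1.5000, 1.5000).
Jacobian J = [[2·s, -1], [4·s + t - 1, s]].
At the point, J = [[2.0000, -1.0000], [3.5000, 1.0000]] (det J = 5.5000).
Solving J·Δ = −F gives Δ = (-0.5455, 0.4091).
Then the next iterate is (s, t)₁ = (0.4545, 0.9091).
Re-evaluating at (0.4545, 0.9091): F = (0.297470, 0.371826), so ‖F‖₂ = 0.4762.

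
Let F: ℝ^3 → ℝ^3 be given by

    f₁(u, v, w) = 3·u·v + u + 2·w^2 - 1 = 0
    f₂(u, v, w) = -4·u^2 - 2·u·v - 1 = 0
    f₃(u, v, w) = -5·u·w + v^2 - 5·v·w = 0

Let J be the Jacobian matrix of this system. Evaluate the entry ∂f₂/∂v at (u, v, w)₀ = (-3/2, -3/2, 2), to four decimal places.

3.0000

∂f₂/∂v = -2·u.
At (-3/2, -3/2, 2) this is 3.0000.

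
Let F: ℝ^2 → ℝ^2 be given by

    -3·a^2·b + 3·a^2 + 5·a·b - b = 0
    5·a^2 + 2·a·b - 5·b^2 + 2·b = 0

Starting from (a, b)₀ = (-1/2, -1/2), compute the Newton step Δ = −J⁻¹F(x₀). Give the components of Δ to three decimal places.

At (-1/2, -1/2): F = (2.875, -0.500).
Jacobian J = [[-6·a·b + 6·a + 5·b, -3·a^2 + 5·a - 1], [10·a + 2·b, 2·a - 10·b + 2]].
At the point, J = [[-7.000, -4.250], [-6.000, 6.000]] (det J = -67.500).
Solving J·Δ = −F gives Δ = (0.224, 0.307).

(0.224, 0.307)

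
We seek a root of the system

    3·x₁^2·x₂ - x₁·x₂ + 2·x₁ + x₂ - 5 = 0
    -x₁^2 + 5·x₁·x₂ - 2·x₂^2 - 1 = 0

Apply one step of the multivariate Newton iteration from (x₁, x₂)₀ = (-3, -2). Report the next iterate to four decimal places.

(-2.1090, -0.7949)

At (-3, -2): F = (-73.0000, 12.0000).
Jacobian J = [[6·x₁·x₂ - x₂ + 2, 3·x₁^2 - x₁ + 1], [-2·x₁ + 5·x₂, 5·x₁ - 4·x₂]].
At the point, J = [[40.0000, 31.0000], [-4.0000, -7.0000]] (det J = -156.0000).
Solving J·Δ = −F gives Δ = (0.8910, 1.2051).
Then the next iterate is (x₁, x₂)₁ = (-2.1090, -0.7949).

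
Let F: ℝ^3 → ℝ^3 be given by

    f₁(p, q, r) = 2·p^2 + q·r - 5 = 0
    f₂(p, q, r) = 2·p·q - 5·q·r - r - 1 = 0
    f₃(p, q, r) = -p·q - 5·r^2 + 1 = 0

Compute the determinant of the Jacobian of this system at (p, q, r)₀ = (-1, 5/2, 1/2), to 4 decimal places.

-130.2500

J = [[4·p, r, q], [2·q, 2·p - 5·r, -5·q - 1], [-q, -p, -10·r]].
At the point, J = [[-4.0000, 0.5000, 2.5000], [5.0000, -4.5000, -13.5000], [-2.5000, 1.0000, -5.0000]].
det J = -130.2500.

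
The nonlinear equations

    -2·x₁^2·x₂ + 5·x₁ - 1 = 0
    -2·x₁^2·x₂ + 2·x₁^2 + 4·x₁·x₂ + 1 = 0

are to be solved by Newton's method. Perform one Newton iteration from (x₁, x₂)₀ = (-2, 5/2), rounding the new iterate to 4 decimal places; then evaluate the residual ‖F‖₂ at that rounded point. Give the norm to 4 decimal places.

At (-2, 5/2): F = (-31.0000, -31.0000).
Jacobian J = [[-4·x₁·x₂ + 5, -2·x₁^2], [-4·x₁·x₂ + 4·x₁ + 4·x₂, -2·x₁^2 + 4·x₁]].
At the point, J = [[25.0000, -8.0000], [22.0000, -16.0000]] (det J = -224.0000).
Solving J·Δ = −F gives Δ = (1.1071, -0.4152).
Then the next iterate is (x₁, x₂)₁ = (-0.8929, 2.0848).
Re-evaluating at (-0.8929, 2.0848): F = (-8.788799, -8.175830), so ‖F‖₂ = 12.0036.

12.0036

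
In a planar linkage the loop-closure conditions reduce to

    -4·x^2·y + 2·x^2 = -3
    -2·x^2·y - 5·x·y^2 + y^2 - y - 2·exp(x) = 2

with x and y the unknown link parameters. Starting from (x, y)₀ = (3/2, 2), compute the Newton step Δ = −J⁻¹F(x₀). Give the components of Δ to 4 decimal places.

(0.5089, -2.1844)

At (3/2, 2): F = (-10.5000, -47.963378).
Jacobian J = [[-8·x·y + 4·x, -4·x^2], [-4·x·y - 5·y^2 - 2·exp(x), -2·x^2 - 10·x·y + 2·y - 1]].
At the point, J = [[-18.0000, -9.0000], [-40.963378, -31.5000]] (det J = 198.329597).
Solving J·Δ = −F gives Δ = (0.5089, -2.1844).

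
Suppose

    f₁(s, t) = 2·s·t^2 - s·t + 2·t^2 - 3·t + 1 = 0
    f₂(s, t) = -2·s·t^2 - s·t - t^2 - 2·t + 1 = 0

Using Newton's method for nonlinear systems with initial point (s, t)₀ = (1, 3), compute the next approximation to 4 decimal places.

At (1, 3): F = (25.0000, -35.0000).
Jacobian J = [[2·t^2 - t, 4·s·t - s + 4·t - 3], [-2·t^2 - t, -4·s·t - s - 2·t - 2]].
At the point, J = [[15.0000, 20.0000], [-21.0000, -21.0000]] (det J = 105.0000).
Solving J·Δ = −F gives Δ = (-1.6667, 0.0000).
Then the next iterate is (s, t)₁ = (-0.6667, 3.0000).

(-0.6667, 3.0000)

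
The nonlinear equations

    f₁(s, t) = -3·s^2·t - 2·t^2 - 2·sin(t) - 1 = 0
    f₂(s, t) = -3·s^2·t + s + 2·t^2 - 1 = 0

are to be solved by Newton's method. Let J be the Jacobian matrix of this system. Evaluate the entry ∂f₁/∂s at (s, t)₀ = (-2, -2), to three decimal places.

∂f₁/∂s = -6·s·t.
At (-2, -2) this is -24.000.

-24.000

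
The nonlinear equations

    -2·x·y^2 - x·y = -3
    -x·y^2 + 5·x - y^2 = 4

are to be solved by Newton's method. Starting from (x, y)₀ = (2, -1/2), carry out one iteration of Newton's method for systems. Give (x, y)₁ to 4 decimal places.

At (2, -1/2): F = (3.0000, 5.2500).
Jacobian J = [[-2·y^2 - y, -4·x·y - x], [-y^2 + 5, -2·x·y - 2·y]].
At the point, J = [[0.0000, 2.0000], [4.7500, 3.0000]] (det J = -9.5000).
Solving J·Δ = −F gives Δ = (-0.1579, -1.5000).
Then the next iterate is (x, y)₁ = (1.8421, -2.0000).

(1.8421, -2.0000)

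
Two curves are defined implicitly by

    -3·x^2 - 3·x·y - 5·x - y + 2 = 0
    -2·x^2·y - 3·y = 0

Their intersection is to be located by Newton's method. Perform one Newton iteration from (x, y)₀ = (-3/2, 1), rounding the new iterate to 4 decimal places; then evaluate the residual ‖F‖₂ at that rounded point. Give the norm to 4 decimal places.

At (-3/2, 1): F = (6.2500, -7.5000).
Jacobian J = [[-6·x - 3·y - 5, -3·x - 1], [-4·x·y, -2·x^2 - 3]].
At the point, J = [[1.0000, 3.5000], [6.0000, -7.5000]] (det J = -28.5000).
Solving J·Δ = −F gives Δ = (-0.7237, -1.5789).
Then the next iterate is (x, y)₁ = (-2.2237, -0.5789).
Re-evaluating at (-2.2237, -0.5789): F = (-4.999025, 7.461838), so ‖F‖₂ = 8.9816.

8.9816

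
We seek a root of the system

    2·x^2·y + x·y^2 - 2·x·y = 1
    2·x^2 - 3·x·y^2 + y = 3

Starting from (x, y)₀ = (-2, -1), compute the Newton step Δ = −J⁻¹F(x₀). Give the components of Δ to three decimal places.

At (-2, -1): F = (-15.000, 10.000).
Jacobian J = [[4·x·y + y^2 - 2·y, 2·x^2 + 2·x·y - 2·x], [4·x - 3·y^2, -6·x·y + 1]].
At the point, J = [[11.000, 16.000], [-11.000, -11.000]] (det J = 55.000).
Solving J·Δ = −F gives Δ = (-0.091, 1.000).

(-0.091, 1.000)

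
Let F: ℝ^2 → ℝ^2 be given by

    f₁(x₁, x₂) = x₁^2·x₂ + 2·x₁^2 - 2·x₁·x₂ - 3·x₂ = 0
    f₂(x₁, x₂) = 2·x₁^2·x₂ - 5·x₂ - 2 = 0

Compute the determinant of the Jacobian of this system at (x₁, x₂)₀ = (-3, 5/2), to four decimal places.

J = [[2·x₁·x₂ + 4·x₁ - 2·x₂, x₁^2 - 2·x₁ - 3], [4·x₁·x₂, 2·x₁^2 - 5]].
At the point, J = [[-32.0000, 12.0000], [-30.0000, 13.0000]].
det J = -56.0000.

-56.0000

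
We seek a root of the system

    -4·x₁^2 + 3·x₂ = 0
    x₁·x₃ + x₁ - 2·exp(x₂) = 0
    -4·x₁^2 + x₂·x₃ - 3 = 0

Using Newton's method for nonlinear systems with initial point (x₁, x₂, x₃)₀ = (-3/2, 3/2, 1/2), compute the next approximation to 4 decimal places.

(-0.7575, 0.0301, 2.5502)

At (-3/2, 3/2, 1/2): F = (-4.5000, -11.213378, -11.2500).
Jacobian J = [[-8·x₁, 3, 0], [x₃ + 1, -2·exp(x₂), x₁], [-8·x₁, x₃, x₂]].
At the point, J = [[12.0000, 3.0000, 0.0000], [1.5000, -8.963378, -1.5000], [12.0000, 0.5000, 1.5000]] (det J = -213.090807).
Solving J·Δ = −F gives Δ = (0.7425, -1.4699, 2.0502).
Then the next iterate is (x₁, x₂, x₃)₁ = (-0.7575, 0.0301, 2.5502).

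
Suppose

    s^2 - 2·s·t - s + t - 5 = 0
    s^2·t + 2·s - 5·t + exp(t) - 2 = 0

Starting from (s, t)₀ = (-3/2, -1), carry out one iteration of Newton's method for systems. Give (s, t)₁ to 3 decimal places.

At (-3/2, -1): F = (-5.250, -1.88212).
Jacobian J = [[2·s - 2·t - 1, -2·s + 1], [2·s·t + 2, s^2 + exp(t) - 5]].
At the point, J = [[-2.000, 4.000], [5.000, -2.38212]] (det J = -15.23576).
Solving J·Δ = −F gives Δ = (1.315, 1.970).
Then the next iterate is (s, t)₁ = (-0.185, 0.970).

(-0.185, 0.970)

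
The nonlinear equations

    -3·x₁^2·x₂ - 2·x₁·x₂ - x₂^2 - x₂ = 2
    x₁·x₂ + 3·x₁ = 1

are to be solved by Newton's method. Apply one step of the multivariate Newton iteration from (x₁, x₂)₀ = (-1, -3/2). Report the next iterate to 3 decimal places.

At (-1, -3/2): F = (-1.250, -2.500).
Jacobian J = [[-6·x₁·x₂ - 2·x₂, -3·x₁^2 - 2·x₁ - 2·x₂ - 1], [x₂ + 3, x₁]].
At the point, J = [[-6.000, 1.000], [1.500, -1.000]] (det J = 4.500).
Solving J·Δ = −F gives Δ = (-0.833, -3.750).
Then the next iterate is (x₁, x₂)₁ = (-1.833, -5.250).

(-1.833, -5.250)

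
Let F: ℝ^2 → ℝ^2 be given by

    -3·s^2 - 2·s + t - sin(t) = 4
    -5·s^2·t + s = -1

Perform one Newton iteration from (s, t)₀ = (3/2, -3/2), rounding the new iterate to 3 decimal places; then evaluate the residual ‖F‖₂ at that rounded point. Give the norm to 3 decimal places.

6.619

At (3/2, -3/2): F = (-14.25251, 19.375).
Jacobian J = [[-6·s - 2, -cos(t) + 1], [-10·s·t + 1, -5·s^2]].
At the point, J = [[-11.000, 0.92926], [23.500, -11.250]] (det J = 101.91232).
Solving J·Δ = −F gives Δ = (-1.397, -1.195).
Then the next iterate is (s, t)₁ = (0.103, -2.695).
Re-evaluating at (0.103, -2.695): F = (-6.50093, 1.24596), so ‖F‖₂ = 6.619.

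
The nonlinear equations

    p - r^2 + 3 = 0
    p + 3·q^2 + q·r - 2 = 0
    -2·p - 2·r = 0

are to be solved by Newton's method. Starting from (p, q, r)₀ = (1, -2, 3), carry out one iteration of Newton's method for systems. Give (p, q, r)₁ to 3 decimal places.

At (1, -2, 3): F = (-5.000, 5.000, -8.000).
Jacobian J = [[1, 0, -2·r], [1, 6·q + r, q], [-2, 0, -2]].
At the point, J = [[1.000, 0.000, -6.000], [1.000, -9.000, -2.000], [-2.000, 0.000, -2.000]] (det J = 126.000).
Solving J·Δ = −F gives Δ = (-2.714, 0.540, -1.286).
Then the next iterate is (p, q, r)₁ = (-1.714, -1.460, 1.714).

(-1.714, -1.460, 1.714)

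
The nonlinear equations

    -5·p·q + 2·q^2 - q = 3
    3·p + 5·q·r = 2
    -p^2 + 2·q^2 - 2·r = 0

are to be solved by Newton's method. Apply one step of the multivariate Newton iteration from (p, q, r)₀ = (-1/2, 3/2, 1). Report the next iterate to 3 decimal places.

At (-1/2, 3/2, 1): F = (3.750, 4.000, 2.250).
Jacobian J = [[-5·q, -5·p + 4·q - 1, 0], [3, 5·r, 5·q], [-2·p, 4·q, -2]].
At the point, J = [[-7.500, 7.500, 0.000], [3.000, 5.000, 7.500], [1.000, 6.000, -2.000]] (det J = 513.750).
Solving J·Δ = −F gives Δ = (0.038, -0.462, -0.241).
Then the next iterate is (p, q, r)₁ = (-0.462, 1.038, 0.759).

(-0.462, 1.038, 0.759)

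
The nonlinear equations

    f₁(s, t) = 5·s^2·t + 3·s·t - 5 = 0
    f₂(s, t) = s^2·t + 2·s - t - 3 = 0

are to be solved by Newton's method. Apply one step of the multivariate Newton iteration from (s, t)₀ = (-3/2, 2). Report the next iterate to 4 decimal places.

(9.9167, 41.3333)

At (-3/2, 2): F = (8.5000, -3.5000).
Jacobian J = [[10·s·t + 3·t, 5·s^2 + 3·s], [2·s·t + 2, s^2 - 1]].
At the point, J = [[-24.0000, 6.7500], [-4.0000, 1.2500]] (det J = -3.0000).
Solving J·Δ = −F gives Δ = (11.4167, 39.3333).
Then the next iterate is (s, t)₁ = (9.9167, 41.3333).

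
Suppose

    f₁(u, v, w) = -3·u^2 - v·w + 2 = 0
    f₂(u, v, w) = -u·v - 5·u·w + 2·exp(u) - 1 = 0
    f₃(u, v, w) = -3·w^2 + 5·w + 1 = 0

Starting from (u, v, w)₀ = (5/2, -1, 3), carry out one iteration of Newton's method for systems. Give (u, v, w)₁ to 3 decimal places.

At (5/2, -1, 3): F = (-13.750, -11.63501, -11.000).
Jacobian J = [[-6·u, -w, -v], [-v - 5·w + 2·exp(u), -u, -5·u], [0, 0, -6·w + 5]].
At the point, J = [[-15.000, -3.000, 1.000], [10.36499, -2.500, -12.500], [0.000, 0.000, -13.000]] (det J = -891.73453).
Solving J·Δ = −F gives Δ = (-0.486, -2.437, -0.846).
Then the next iterate is (u, v, w)₁ = (2.014, -3.437, 2.154).

(2.014, -3.437, 2.154)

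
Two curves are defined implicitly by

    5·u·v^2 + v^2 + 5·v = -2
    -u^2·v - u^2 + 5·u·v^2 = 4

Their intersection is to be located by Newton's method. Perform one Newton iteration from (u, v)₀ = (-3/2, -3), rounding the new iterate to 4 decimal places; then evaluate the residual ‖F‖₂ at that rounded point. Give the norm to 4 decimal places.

At (-3/2, -3): F = (-71.5000, -67.0000).
Jacobian J = [[5·v^2, 10·u·v + 2·v + 5], [-2·u·v - 2·u + 5·v^2, -u^2 + 10·u·v]].
At the point, J = [[45.0000, 44.0000], [39.0000, 42.7500]] (det J = 207.7500).
Solving J·Δ = −F gives Δ = (0.5229, 1.0903).
Then the next iterate is (u, v)₁ = (-0.9771, -1.9097).
Re-evaluating at (-0.9771, -1.9097): F = (-21.718740, -20.948681), so ‖F‖₂ = 30.1753.

30.1753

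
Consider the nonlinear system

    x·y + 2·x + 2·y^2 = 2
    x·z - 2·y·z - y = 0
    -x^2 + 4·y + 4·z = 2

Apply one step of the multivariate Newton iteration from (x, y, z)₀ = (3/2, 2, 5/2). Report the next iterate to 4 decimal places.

At (3/2, 2, 5/2): F = (12.0000, -8.2500, 13.7500).
Jacobian J = [[y + 2, x + 4·y, 0], [z, -2·z - 1, x - 2·y], [-2·x, 4, 4]].
At the point, J = [[4.0000, 9.5000, 0.0000], [2.5000, -6.0000, -2.5000], [-3.0000, 4.0000, 4.0000]] (det J = -79.7500).
Solving J·Δ = −F gives Δ = (-2.2704, -0.3072, -4.8331).
Then the next iterate is (x, y, z)₁ = (-0.7704, 1.6928, -2.3331).

(-0.7704, 1.6928, -2.3331)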